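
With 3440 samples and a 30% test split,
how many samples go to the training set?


Test set = 3440 * 30% = 1032. Training set = 3440 - 1032 = 2408.

2408


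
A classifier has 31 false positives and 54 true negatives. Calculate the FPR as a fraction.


FPR = FP / (FP + TN) = 31 / 85 = 31/85.

31/85


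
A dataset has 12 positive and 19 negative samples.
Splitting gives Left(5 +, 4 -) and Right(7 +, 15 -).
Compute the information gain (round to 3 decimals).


H(parent) = 0.9629. H(left) = 0.9911, H(right) = 0.9024. Weighted = (9/31)*0.9911 + (22/31)*0.9024 = 0.9282. IG = 0.9629 - 0.9282 = 0.0347, which rounds to 0.035.

0.035


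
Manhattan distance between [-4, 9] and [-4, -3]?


d = sum of absolute differences: |-4--4|=0 + |9--3|=12 = 12.

12


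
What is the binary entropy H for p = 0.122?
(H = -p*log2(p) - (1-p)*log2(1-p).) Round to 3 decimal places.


H = -0.122*log2(0.122) - 0.878*log2(0.878) = 0.535.

0.535


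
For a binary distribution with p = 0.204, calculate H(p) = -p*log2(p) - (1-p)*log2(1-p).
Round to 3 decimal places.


H = -0.204*log2(0.204) - 0.796*log2(0.796) = 0.730.

0.730


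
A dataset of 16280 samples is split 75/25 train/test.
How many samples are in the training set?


Test set = 16280 * 25% = 4070. Training set = 16280 - 4070 = 12210.

12210


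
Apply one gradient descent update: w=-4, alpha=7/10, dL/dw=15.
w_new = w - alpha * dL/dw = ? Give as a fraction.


w_new = -4 - 7/10 * 15 = -4 - 21/2 = -29/2.

-29/2


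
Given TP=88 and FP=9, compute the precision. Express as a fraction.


Precision = TP / (TP + FP) = 88 / 97 = 88/97.

88/97


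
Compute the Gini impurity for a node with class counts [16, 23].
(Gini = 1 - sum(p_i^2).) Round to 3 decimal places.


Total = 39. Proportions: 16/39, 23/39. sum(p_i^2) = 0.5161. Gini = 1 - 0.5161 = 0.4839, which rounds to 0.484.

0.484


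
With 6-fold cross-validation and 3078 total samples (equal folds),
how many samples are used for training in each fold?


Each validation fold has 3078/6 = 513 samples. Training set = 3078 - 513 = 2565.

2565


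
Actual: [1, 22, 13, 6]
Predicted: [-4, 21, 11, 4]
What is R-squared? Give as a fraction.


Mean(y) = 21/2. SS_res = 34. SS_tot = 249. R^2 = 1 - 34/(249) = 215/249.

215/249


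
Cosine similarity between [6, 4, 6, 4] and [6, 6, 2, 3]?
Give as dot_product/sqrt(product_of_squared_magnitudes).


dot = 84. |a|^2 = 104, |b|^2 = 85. cos = 84/sqrt(8840).

84/sqrt(8840)


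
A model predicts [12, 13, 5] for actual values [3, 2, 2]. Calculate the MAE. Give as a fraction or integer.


MAE = (1/3) * (|3-12|=9 + |2-13|=11 + |2-5|=3). Sum = 23. MAE = 23/3.

23/3


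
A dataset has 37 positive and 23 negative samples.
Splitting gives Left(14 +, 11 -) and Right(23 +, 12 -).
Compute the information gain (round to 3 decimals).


H(parent) = 0.9604. H(left) = 0.9896, H(right) = 0.9275. Weighted = (25/60)*0.9896 + (35/60)*0.9275 = 0.9534. IG = 0.9604 - 0.9534 = 0.0070, which rounds to 0.007.

0.007


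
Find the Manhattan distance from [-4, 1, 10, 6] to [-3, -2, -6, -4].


d = sum of absolute differences: |-4--3|=1 + |1--2|=3 + |10--6|=16 + |6--4|=10 = 30.

30


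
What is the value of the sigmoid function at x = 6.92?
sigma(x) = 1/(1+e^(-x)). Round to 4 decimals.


sigma(6.92) = 1/(1+e^(-6.92)) = 1/(1+0.000988) = 1/1.000988 = 0.9990.

0.9990


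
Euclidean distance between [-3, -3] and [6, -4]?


d = sqrt(sum of squared differences). (-3-6)^2=81, (-3--4)^2=1. Sum = 82.

sqrt(82)


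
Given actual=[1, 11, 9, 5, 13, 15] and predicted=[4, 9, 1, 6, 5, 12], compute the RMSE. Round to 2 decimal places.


MSE = 25.1667. RMSE = sqrt(25.1667) = 5.02.

5.02


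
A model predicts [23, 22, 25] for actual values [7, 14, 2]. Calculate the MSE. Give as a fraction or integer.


MSE = (1/3) * ((7-23)^2=256 + (14-22)^2=64 + (2-25)^2=529). Sum = 849. MSE = 283.

283


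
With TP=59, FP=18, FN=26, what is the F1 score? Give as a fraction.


Precision = 59/77 = 59/77. Recall = 59/85 = 59/85. F1 = 2*P*R/(P+R) = 59/81.

59/81


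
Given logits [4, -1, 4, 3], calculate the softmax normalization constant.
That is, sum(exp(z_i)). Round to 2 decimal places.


Denom = e^4=54.5982 + e^-1=0.3679 + e^4=54.5982 + e^3=20.0855. Sum = 129.6498, which rounds to 129.65.

129.65


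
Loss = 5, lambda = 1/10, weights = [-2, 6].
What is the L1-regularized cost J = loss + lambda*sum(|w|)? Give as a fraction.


L1 norm = sum(|w|) = 8. J = 5 + 1/10 * 8 = 29/5.

29/5


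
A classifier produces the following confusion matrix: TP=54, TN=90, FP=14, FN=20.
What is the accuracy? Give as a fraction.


Accuracy = (TP + TN) / (TP + TN + FP + FN) = (54 + 90) / 178 = 72/89.

72/89


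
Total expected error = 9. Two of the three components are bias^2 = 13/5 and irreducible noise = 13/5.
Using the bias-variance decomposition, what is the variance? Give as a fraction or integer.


Total error = bias^2 + variance + irreducible noise. So variance = 9 - 13/5 - 13/5 = 19/5.

19/5


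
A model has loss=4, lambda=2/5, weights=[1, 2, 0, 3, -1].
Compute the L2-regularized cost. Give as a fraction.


L2 sq norm = sum(w^2) = 15. J = 4 + 2/5 * 15 = 10.

10


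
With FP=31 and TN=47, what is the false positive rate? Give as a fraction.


FPR = FP / (FP + TN) = 31 / 78 = 31/78.

31/78


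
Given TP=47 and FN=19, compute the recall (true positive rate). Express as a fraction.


Recall = TP / (TP + FN) = 47 / 66 = 47/66.

47/66


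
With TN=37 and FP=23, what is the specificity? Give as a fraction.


Specificity = TN / (TN + FP) = 37 / 60 = 37/60.

37/60


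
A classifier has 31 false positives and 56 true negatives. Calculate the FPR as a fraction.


FPR = FP / (FP + TN) = 31 / 87 = 31/87.

31/87


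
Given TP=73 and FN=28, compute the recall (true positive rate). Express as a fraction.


Recall = TP / (TP + FN) = 73 / 101 = 73/101.

73/101


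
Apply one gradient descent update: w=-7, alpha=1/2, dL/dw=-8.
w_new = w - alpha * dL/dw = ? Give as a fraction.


w_new = -7 - 1/2 * -8 = -7 - -4 = -3.

-3


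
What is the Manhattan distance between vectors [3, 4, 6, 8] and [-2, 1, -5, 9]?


d = sum of absolute differences: |3--2|=5 + |4-1|=3 + |6--5|=11 + |8-9|=1 = 20.

20


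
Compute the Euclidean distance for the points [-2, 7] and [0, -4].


d = sqrt(sum of squared differences). (-2-0)^2=4, (7--4)^2=121. Sum = 125.

sqrt(125)


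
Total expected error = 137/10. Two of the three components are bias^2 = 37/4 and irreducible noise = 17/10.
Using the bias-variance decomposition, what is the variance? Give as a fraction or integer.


Total error = bias^2 + variance + irreducible noise. So variance = 137/10 - 37/4 - 17/10 = 11/4.

11/4


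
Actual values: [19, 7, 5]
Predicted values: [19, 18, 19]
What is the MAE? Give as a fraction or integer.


MAE = (1/3) * (|19-19|=0 + |7-18|=11 + |5-19|=14). Sum = 25. MAE = 25/3.

25/3


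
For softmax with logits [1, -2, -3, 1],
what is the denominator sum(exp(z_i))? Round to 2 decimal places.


Denom = e^1=2.7183 + e^-2=0.1353 + e^-3=0.0498 + e^1=2.7183. Sum = 5.6217, which rounds to 5.62.

5.62


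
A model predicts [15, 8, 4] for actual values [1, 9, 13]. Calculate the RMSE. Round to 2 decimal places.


MSE = 92.6667. RMSE = sqrt(92.6667) = 9.63.

9.63


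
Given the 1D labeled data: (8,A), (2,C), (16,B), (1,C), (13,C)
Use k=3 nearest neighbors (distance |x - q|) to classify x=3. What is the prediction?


Distances: |8-3|=5, |2-3|=1, |16-3|=13, |1-3|=2, |13-3|=10. 3 nearest: (2,C), (1,C), (8,A). Counts: {'C': 2, 'A': 1}. Majority class: C.

C


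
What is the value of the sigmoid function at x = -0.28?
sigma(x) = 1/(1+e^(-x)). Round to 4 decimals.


sigma(-0.28) = 1/(1+e^(0.28)) = 1/(1+1.323130) = 1/2.323130 = 0.4305.

0.4305


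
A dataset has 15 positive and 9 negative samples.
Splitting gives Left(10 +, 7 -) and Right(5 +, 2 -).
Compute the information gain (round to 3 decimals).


H(parent) = 0.9544. H(left) = 0.9774, H(right) = 0.8631. Weighted = (17/24)*0.9774 + (7/24)*0.8631 = 0.9441. IG = 0.9544 - 0.9441 = 0.0103, which rounds to 0.010.

0.010


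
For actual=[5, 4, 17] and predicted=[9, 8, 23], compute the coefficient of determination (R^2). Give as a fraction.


Mean(y) = 26/3. SS_res = 68. SS_tot = 314/3. R^2 = 1 - 68/(314/3) = 55/157.

55/157


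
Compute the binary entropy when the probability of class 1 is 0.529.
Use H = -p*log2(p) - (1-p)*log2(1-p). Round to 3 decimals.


H = -0.529*log2(0.529) - 0.471*log2(0.471) = 0.998.

0.998


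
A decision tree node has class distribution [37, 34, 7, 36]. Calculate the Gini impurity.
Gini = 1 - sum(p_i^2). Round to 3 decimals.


Total = 114. Proportions: 37/114, 34/114, 7/114, 36/114. sum(p_i^2) = 0.2978. Gini = 1 - 0.2978 = 0.7022, which rounds to 0.702.

0.702


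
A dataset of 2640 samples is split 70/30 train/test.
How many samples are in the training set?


Test set = 2640 * 30% = 792. Training set = 2640 - 792 = 1848.

1848


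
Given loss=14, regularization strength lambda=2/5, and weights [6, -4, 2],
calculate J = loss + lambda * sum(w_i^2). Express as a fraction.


L2 sq norm = sum(w^2) = 56. J = 14 + 2/5 * 56 = 182/5.

182/5


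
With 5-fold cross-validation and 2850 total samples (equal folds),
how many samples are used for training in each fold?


Each validation fold has 2850/5 = 570 samples. Training set = 2850 - 570 = 2280.

2280


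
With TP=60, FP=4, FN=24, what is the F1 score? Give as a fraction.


Precision = 60/64 = 15/16. Recall = 60/84 = 5/7. F1 = 2*P*R/(P+R) = 30/37.

30/37


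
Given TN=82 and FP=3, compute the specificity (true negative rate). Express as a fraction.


Specificity = TN / (TN + FP) = 82 / 85 = 82/85.

82/85


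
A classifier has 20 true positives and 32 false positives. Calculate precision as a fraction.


Precision = TP / (TP + FP) = 20 / 52 = 5/13.

5/13


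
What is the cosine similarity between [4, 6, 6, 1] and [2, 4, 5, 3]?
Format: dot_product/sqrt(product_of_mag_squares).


dot = 65. |a|^2 = 89, |b|^2 = 54. cos = 65/sqrt(4806).

65/sqrt(4806)


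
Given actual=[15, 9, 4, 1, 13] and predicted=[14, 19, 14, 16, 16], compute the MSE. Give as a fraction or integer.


MSE = (1/5) * ((15-14)^2=1 + (9-19)^2=100 + (4-14)^2=100 + (1-16)^2=225 + (13-16)^2=9). Sum = 435. MSE = 87.

87


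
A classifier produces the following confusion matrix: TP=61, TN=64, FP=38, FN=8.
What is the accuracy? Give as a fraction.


Accuracy = (TP + TN) / (TP + TN + FP + FN) = (61 + 64) / 171 = 125/171.

125/171


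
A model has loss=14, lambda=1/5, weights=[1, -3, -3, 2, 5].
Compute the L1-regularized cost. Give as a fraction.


L1 norm = sum(|w|) = 14. J = 14 + 1/5 * 14 = 84/5.

84/5


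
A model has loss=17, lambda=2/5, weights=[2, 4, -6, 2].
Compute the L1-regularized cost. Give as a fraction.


L1 norm = sum(|w|) = 14. J = 17 + 2/5 * 14 = 113/5.

113/5


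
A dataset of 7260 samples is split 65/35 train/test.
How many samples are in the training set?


Test set = 7260 * 35% = 2541. Training set = 7260 - 2541 = 4719.

4719


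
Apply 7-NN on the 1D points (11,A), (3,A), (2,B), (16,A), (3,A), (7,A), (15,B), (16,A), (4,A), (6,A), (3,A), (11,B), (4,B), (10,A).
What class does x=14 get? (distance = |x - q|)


Distances: |11-14|=3, |3-14|=11, |2-14|=12, |16-14|=2, |3-14|=11, |7-14|=7, |15-14|=1, |16-14|=2, |4-14|=10, |6-14|=8, |3-14|=11, |11-14|=3, |4-14|=10, |10-14|=4. 7 nearest: (15,B), (16,A), (16,A), (11,A), (11,B), (10,A), (7,A). Counts: {'B': 2, 'A': 5}. Majority class: A.

A


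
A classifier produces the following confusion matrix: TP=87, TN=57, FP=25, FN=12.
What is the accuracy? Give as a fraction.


Accuracy = (TP + TN) / (TP + TN + FP + FN) = (87 + 57) / 181 = 144/181.

144/181


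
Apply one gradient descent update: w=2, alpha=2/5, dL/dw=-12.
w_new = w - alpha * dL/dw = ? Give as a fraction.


w_new = 2 - 2/5 * -12 = 2 - -24/5 = 34/5.

34/5


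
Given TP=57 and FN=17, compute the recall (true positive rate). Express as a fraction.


Recall = TP / (TP + FN) = 57 / 74 = 57/74.

57/74


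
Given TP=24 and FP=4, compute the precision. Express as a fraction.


Precision = TP / (TP + FP) = 24 / 28 = 6/7.

6/7


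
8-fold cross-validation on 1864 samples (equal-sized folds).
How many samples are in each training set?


Each validation fold has 1864/8 = 233 samples. Training set = 1864 - 233 = 1631.

1631


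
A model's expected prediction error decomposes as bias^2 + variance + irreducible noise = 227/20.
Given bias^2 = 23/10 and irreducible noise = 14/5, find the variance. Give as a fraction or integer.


Total error = bias^2 + variance + irreducible noise. So variance = 227/20 - 23/10 - 14/5 = 25/4.

25/4


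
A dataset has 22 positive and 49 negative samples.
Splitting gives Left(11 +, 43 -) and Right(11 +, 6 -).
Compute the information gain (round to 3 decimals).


H(parent) = 0.8930. H(left) = 0.7293, H(right) = 0.9367. Weighted = (54/71)*0.7293 + (17/71)*0.9367 = 0.7790. IG = 0.8930 - 0.7790 = 0.1140, which rounds to 0.114.

0.114


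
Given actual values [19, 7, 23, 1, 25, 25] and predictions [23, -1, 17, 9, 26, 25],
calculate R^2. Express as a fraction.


Mean(y) = 50/3. SS_res = 181. SS_tot = 1570/3. R^2 = 1 - 181/(1570/3) = 1027/1570.

1027/1570


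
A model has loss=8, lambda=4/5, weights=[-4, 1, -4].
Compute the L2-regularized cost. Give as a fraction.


L2 sq norm = sum(w^2) = 33. J = 8 + 4/5 * 33 = 172/5.

172/5


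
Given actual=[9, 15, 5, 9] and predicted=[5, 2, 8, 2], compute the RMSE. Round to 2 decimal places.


MSE = 60.7500. RMSE = sqrt(60.7500) = 7.79.

7.79


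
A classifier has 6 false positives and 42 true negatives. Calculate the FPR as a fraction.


FPR = FP / (FP + TN) = 6 / 48 = 1/8.

1/8


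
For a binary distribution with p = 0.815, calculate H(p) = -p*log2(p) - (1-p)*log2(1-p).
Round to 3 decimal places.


H = -0.815*log2(0.815) - 0.185*log2(0.185) = 0.691.

0.691


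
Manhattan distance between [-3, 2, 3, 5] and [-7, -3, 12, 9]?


d = sum of absolute differences: |-3--7|=4 + |2--3|=5 + |3-12|=9 + |5-9|=4 = 22.

22


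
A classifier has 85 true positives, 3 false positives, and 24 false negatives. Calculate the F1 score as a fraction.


Precision = 85/88 = 85/88. Recall = 85/109 = 85/109. F1 = 2*P*R/(P+R) = 170/197.

170/197


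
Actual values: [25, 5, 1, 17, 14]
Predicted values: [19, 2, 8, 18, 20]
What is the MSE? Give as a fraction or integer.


MSE = (1/5) * ((25-19)^2=36 + (5-2)^2=9 + (1-8)^2=49 + (17-18)^2=1 + (14-20)^2=36). Sum = 131. MSE = 131/5.

131/5


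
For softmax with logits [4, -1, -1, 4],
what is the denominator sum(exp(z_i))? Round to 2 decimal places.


Denom = e^4=54.5982 + e^-1=0.3679 + e^-1=0.3679 + e^4=54.5982. Sum = 109.9322, which rounds to 109.93.

109.93


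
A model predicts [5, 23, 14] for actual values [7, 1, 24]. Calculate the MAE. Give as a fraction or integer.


MAE = (1/3) * (|7-5|=2 + |1-23|=22 + |24-14|=10). Sum = 34. MAE = 34/3.

34/3


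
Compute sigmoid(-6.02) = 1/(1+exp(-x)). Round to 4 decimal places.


sigma(-6.02) = 1/(1+e^(6.02)) = 1/(1+411.578596) = 1/412.578596 = 0.0024.

0.0024


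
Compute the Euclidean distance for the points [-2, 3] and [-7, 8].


d = sqrt(sum of squared differences). (-2--7)^2=25, (3-8)^2=25. Sum = 50.

sqrt(50)


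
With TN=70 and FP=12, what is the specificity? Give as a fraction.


Specificity = TN / (TN + FP) = 70 / 82 = 35/41.

35/41


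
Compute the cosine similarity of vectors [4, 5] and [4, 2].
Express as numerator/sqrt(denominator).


dot = 26. |a|^2 = 41, |b|^2 = 20. cos = 26/sqrt(820).

26/sqrt(820)


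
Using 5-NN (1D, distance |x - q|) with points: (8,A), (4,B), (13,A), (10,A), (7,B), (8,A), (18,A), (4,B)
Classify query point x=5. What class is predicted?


Distances: |8-5|=3, |4-5|=1, |13-5|=8, |10-5|=5, |7-5|=2, |8-5|=3, |18-5|=13, |4-5|=1. 5 nearest: (4,B), (4,B), (7,B), (8,A), (8,A). Counts: {'B': 3, 'A': 2}. Majority class: B.

B


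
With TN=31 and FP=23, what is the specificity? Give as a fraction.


Specificity = TN / (TN + FP) = 31 / 54 = 31/54.

31/54


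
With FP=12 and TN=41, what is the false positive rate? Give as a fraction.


FPR = FP / (FP + TN) = 12 / 53 = 12/53.

12/53


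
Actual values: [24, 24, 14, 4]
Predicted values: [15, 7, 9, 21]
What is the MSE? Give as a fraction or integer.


MSE = (1/4) * ((24-15)^2=81 + (24-7)^2=289 + (14-9)^2=25 + (4-21)^2=289). Sum = 684. MSE = 171.

171


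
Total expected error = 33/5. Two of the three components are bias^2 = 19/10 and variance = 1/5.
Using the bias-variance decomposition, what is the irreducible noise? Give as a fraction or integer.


Total error = bias^2 + variance + irreducible noise. So irreducible noise = 33/5 - 19/10 - 1/5 = 9/2.

9/2


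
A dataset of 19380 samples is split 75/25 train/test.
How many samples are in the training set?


Test set = 19380 * 25% = 4845. Training set = 19380 - 4845 = 14535.

14535


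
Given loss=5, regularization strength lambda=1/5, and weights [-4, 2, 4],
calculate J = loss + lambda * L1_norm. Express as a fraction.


L1 norm = sum(|w|) = 10. J = 5 + 1/5 * 10 = 7.

7


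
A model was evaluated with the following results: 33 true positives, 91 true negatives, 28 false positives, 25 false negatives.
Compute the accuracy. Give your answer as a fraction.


Accuracy = (TP + TN) / (TP + TN + FP + FN) = (33 + 91) / 177 = 124/177.

124/177


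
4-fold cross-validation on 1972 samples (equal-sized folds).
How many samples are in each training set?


Each validation fold has 1972/4 = 493 samples. Training set = 1972 - 493 = 1479.

1479


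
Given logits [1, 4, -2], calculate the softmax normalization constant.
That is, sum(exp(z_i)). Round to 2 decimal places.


Denom = e^1=2.7183 + e^4=54.5982 + e^-2=0.1353. Sum = 57.4518, which rounds to 57.45.

57.45


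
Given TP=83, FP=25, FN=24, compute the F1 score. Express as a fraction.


Precision = 83/108 = 83/108. Recall = 83/107 = 83/107. F1 = 2*P*R/(P+R) = 166/215.

166/215


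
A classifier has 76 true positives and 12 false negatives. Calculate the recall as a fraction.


Recall = TP / (TP + FN) = 76 / 88 = 19/22.

19/22


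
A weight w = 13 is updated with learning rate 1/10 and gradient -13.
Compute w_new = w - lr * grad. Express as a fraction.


w_new = 13 - 1/10 * -13 = 13 - -13/10 = 143/10.

143/10


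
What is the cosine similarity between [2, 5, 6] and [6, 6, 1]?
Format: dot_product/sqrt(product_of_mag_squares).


dot = 48. |a|^2 = 65, |b|^2 = 73. cos = 48/sqrt(4745).

48/sqrt(4745)


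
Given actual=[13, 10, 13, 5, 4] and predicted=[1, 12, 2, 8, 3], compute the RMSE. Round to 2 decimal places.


MSE = 55.8000. RMSE = sqrt(55.8000) = 7.47.

7.47


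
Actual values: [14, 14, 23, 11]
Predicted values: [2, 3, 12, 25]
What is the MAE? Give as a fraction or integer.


MAE = (1/4) * (|14-2|=12 + |14-3|=11 + |23-12|=11 + |11-25|=14). Sum = 48. MAE = 12.

12


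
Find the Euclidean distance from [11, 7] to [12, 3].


d = sqrt(sum of squared differences). (11-12)^2=1, (7-3)^2=16. Sum = 17.

sqrt(17)


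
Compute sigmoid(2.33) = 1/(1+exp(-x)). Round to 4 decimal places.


sigma(2.33) = 1/(1+e^(-2.33)) = 1/(1+0.097296) = 1/1.097296 = 0.9113.

0.9113


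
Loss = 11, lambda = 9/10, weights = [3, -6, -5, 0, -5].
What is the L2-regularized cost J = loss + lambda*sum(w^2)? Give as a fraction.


L2 sq norm = sum(w^2) = 95. J = 11 + 9/10 * 95 = 193/2.

193/2


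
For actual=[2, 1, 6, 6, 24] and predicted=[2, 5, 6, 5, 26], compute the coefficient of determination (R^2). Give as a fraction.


Mean(y) = 39/5. SS_res = 21. SS_tot = 1744/5. R^2 = 1 - 21/(1744/5) = 1639/1744.

1639/1744


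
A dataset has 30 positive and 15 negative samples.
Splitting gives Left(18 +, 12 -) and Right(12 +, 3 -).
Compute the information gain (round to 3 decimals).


H(parent) = 0.9183. H(left) = 0.9710, H(right) = 0.7219. Weighted = (30/45)*0.9710 + (15/45)*0.7219 = 0.8880. IG = 0.9183 - 0.8880 = 0.0303, which rounds to 0.030.

0.030


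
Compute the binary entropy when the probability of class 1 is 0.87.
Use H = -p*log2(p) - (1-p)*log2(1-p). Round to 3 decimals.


H = -0.87*log2(0.87) - 0.13*log2(0.13) = 0.557.

0.557


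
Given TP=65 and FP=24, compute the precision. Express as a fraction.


Precision = TP / (TP + FP) = 65 / 89 = 65/89.

65/89


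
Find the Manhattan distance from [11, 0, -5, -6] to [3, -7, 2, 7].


d = sum of absolute differences: |11-3|=8 + |0--7|=7 + |-5-2|=7 + |-6-7|=13 = 35.

35


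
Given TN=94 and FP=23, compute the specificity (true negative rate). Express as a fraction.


Specificity = TN / (TN + FP) = 94 / 117 = 94/117.

94/117


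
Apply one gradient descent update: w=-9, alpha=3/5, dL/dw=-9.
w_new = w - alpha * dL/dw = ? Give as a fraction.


w_new = -9 - 3/5 * -9 = -9 - -27/5 = -18/5.

-18/5


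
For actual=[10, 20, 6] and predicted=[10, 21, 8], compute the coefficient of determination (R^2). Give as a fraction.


Mean(y) = 12. SS_res = 5. SS_tot = 104. R^2 = 1 - 5/(104) = 99/104.

99/104


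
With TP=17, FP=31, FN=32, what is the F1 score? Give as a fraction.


Precision = 17/48 = 17/48. Recall = 17/49 = 17/49. F1 = 2*P*R/(P+R) = 34/97.

34/97


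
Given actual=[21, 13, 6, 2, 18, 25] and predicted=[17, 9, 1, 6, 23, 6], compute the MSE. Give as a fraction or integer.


MSE = (1/6) * ((21-17)^2=16 + (13-9)^2=16 + (6-1)^2=25 + (2-6)^2=16 + (18-23)^2=25 + (25-6)^2=361). Sum = 459. MSE = 153/2.

153/2


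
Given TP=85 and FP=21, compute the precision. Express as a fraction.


Precision = TP / (TP + FP) = 85 / 106 = 85/106.

85/106


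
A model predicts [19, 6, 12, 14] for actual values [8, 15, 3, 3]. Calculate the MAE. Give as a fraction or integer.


MAE = (1/4) * (|8-19|=11 + |15-6|=9 + |3-12|=9 + |3-14|=11). Sum = 40. MAE = 10.

10


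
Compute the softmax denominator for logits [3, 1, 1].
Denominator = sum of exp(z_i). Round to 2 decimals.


Denom = e^3=20.0855 + e^1=2.7183 + e^1=2.7183. Sum = 25.5221, which rounds to 25.52.

25.52


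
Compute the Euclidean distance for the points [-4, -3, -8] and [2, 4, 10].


d = sqrt(sum of squared differences). (-4-2)^2=36, (-3-4)^2=49, (-8-10)^2=324. Sum = 409.

sqrt(409)


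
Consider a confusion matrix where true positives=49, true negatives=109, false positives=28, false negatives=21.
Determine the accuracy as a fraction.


Accuracy = (TP + TN) / (TP + TN + FP + FN) = (49 + 109) / 207 = 158/207.

158/207


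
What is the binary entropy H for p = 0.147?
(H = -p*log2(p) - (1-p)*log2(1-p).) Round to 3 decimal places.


H = -0.147*log2(0.147) - 0.853*log2(0.853) = 0.602.

0.602


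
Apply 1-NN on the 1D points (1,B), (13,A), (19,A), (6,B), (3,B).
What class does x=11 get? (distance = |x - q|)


Distances: |1-11|=10, |13-11|=2, |19-11|=8, |6-11|=5, |3-11|=8. 1 nearest: (13,A). Counts: {'A': 1}. Majority class: A.

A


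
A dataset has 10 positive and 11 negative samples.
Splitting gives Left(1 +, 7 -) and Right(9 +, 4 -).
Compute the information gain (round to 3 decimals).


H(parent) = 0.9984. H(left) = 0.5436, H(right) = 0.8905. Weighted = (8/21)*0.5436 + (13/21)*0.8905 = 0.7583. IG = 0.9984 - 0.7583 = 0.2401, which rounds to 0.240.

0.240


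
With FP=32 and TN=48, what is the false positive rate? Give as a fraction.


FPR = FP / (FP + TN) = 32 / 80 = 2/5.

2/5


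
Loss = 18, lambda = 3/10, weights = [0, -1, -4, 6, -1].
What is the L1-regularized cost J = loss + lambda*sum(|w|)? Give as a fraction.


L1 norm = sum(|w|) = 12. J = 18 + 3/10 * 12 = 108/5.

108/5


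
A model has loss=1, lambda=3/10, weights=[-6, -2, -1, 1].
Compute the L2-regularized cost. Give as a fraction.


L2 sq norm = sum(w^2) = 42. J = 1 + 3/10 * 42 = 68/5.

68/5


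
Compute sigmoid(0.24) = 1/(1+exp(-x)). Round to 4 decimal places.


sigma(0.24) = 1/(1+e^(-0.24)) = 1/(1+0.786628) = 1/1.786628 = 0.5597.

0.5597


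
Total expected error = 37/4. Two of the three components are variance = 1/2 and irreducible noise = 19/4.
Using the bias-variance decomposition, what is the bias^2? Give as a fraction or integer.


Total error = bias^2 + variance + irreducible noise. So bias^2 = 37/4 - 1/2 - 19/4 = 4.

4


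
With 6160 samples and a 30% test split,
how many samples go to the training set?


Test set = 6160 * 30% = 1848. Training set = 6160 - 1848 = 4312.

4312


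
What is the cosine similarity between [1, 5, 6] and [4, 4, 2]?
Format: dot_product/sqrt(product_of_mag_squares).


dot = 36. |a|^2 = 62, |b|^2 = 36. cos = 36/sqrt(2232).

36/sqrt(2232)


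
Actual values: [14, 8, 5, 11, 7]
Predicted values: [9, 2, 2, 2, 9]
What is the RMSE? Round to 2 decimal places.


MSE = 31.0000. RMSE = sqrt(31.0000) = 5.57.

5.57


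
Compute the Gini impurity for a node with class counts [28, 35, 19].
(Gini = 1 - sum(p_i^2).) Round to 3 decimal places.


Total = 82. Proportions: 28/82, 35/82, 19/82. sum(p_i^2) = 0.3525. Gini = 1 - 0.3525 = 0.6475, which rounds to 0.648.

0.648


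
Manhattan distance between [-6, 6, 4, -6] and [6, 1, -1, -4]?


d = sum of absolute differences: |-6-6|=12 + |6-1|=5 + |4--1|=5 + |-6--4|=2 = 24.

24


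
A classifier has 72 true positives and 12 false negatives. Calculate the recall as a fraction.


Recall = TP / (TP + FN) = 72 / 84 = 6/7.

6/7


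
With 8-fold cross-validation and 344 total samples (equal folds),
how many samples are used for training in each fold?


Each validation fold has 344/8 = 43 samples. Training set = 344 - 43 = 301.

301


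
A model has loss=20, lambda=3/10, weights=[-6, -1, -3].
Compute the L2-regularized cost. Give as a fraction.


L2 sq norm = sum(w^2) = 46. J = 20 + 3/10 * 46 = 169/5.

169/5


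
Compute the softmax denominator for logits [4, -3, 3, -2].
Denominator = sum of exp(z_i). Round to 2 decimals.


Denom = e^4=54.5982 + e^-3=0.0498 + e^3=20.0855 + e^-2=0.1353. Sum = 74.8688, which rounds to 74.87.

74.87


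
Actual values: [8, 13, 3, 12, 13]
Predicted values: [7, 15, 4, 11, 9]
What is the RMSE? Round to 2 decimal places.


MSE = 4.6000. RMSE = sqrt(4.6000) = 2.14.

2.14


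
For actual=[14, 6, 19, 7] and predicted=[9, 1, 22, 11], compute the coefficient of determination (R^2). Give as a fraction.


Mean(y) = 23/2. SS_res = 75. SS_tot = 113. R^2 = 1 - 75/(113) = 38/113.

38/113


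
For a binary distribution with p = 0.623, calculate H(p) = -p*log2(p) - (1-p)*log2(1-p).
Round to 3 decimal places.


H = -0.623*log2(0.623) - 0.377*log2(0.377) = 0.956.

0.956


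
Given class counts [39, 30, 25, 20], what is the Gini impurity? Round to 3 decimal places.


Total = 114. Proportions: 39/114, 30/114, 25/114, 20/114. sum(p_i^2) = 0.2652. Gini = 1 - 0.2652 = 0.7348, which rounds to 0.735.

0.735


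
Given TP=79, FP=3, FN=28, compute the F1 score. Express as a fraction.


Precision = 79/82 = 79/82. Recall = 79/107 = 79/107. F1 = 2*P*R/(P+R) = 158/189.

158/189


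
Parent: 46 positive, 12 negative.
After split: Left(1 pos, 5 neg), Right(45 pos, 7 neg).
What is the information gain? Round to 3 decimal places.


H(parent) = 0.7355. H(left) = 0.6500, H(right) = 0.5700. Weighted = (6/58)*0.6500 + (52/58)*0.5700 = 0.5783. IG = 0.7355 - 0.5783 = 0.1572, which rounds to 0.157.

0.157


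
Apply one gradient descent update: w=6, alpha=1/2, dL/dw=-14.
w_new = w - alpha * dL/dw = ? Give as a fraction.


w_new = 6 - 1/2 * -14 = 6 - -7 = 13.

13


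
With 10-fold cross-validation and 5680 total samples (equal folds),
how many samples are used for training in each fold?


Each validation fold has 5680/10 = 568 samples. Training set = 5680 - 568 = 5112.

5112


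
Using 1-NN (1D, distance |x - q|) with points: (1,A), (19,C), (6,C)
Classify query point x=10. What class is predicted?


Distances: |1-10|=9, |19-10|=9, |6-10|=4. 1 nearest: (6,C). Counts: {'C': 1}. Majority class: C.

C


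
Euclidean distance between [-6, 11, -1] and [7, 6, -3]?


d = sqrt(sum of squared differences). (-6-7)^2=169, (11-6)^2=25, (-1--3)^2=4. Sum = 198.

sqrt(198)


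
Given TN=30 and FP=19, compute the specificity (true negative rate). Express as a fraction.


Specificity = TN / (TN + FP) = 30 / 49 = 30/49.

30/49


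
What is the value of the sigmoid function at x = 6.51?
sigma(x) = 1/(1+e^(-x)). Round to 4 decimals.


sigma(6.51) = 1/(1+e^(-6.51)) = 1/(1+0.001488) = 1/1.001488 = 0.9985.

0.9985


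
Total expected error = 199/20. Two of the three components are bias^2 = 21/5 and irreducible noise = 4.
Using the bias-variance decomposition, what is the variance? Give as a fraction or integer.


Total error = bias^2 + variance + irreducible noise. So variance = 199/20 - 21/5 - 4 = 7/4.

7/4


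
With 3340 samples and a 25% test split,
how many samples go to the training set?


Test set = 3340 * 25% = 835. Training set = 3340 - 835 = 2505.

2505


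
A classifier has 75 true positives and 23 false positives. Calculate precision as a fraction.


Precision = TP / (TP + FP) = 75 / 98 = 75/98.

75/98


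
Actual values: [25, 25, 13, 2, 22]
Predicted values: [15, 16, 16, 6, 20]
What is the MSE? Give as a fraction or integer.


MSE = (1/5) * ((25-15)^2=100 + (25-16)^2=81 + (13-16)^2=9 + (2-6)^2=16 + (22-20)^2=4). Sum = 210. MSE = 42.

42


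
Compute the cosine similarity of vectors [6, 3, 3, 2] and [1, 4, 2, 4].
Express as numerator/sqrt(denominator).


dot = 32. |a|^2 = 58, |b|^2 = 37. cos = 32/sqrt(2146).

32/sqrt(2146)


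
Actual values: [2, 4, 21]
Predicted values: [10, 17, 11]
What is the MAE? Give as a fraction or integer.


MAE = (1/3) * (|2-10|=8 + |4-17|=13 + |21-11|=10). Sum = 31. MAE = 31/3.

31/3


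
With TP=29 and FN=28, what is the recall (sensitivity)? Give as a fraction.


Recall = TP / (TP + FN) = 29 / 57 = 29/57.

29/57


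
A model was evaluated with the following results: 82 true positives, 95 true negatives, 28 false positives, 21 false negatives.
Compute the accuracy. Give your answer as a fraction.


Accuracy = (TP + TN) / (TP + TN + FP + FN) = (82 + 95) / 226 = 177/226.

177/226


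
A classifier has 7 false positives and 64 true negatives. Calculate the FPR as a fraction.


FPR = FP / (FP + TN) = 7 / 71 = 7/71.

7/71


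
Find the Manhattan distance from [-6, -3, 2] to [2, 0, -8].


d = sum of absolute differences: |-6-2|=8 + |-3-0|=3 + |2--8|=10 = 21.

21


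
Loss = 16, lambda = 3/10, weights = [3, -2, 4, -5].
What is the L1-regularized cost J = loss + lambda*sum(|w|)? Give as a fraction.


L1 norm = sum(|w|) = 14. J = 16 + 3/10 * 14 = 101/5.

101/5


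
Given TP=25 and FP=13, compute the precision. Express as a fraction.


Precision = TP / (TP + FP) = 25 / 38 = 25/38.

25/38


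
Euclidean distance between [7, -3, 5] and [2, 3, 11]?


d = sqrt(sum of squared differences). (7-2)^2=25, (-3-3)^2=36, (5-11)^2=36. Sum = 97.

sqrt(97)


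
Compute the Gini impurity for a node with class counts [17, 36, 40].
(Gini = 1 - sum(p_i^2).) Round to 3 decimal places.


Total = 93. Proportions: 17/93, 36/93, 40/93. sum(p_i^2) = 0.3683. Gini = 1 - 0.3683 = 0.6317, which rounds to 0.632.

0.632


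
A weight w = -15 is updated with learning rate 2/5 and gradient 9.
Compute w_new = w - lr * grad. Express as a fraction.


w_new = -15 - 2/5 * 9 = -15 - 18/5 = -93/5.

-93/5


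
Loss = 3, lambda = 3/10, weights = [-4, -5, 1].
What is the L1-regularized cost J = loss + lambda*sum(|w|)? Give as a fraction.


L1 norm = sum(|w|) = 10. J = 3 + 3/10 * 10 = 6.

6


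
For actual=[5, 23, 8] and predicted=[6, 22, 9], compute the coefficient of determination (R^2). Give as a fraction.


Mean(y) = 12. SS_res = 3. SS_tot = 186. R^2 = 1 - 3/(186) = 61/62.

61/62


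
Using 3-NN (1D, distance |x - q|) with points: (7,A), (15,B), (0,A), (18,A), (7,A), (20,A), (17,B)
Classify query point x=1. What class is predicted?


Distances: |7-1|=6, |15-1|=14, |0-1|=1, |18-1|=17, |7-1|=6, |20-1|=19, |17-1|=16. 3 nearest: (0,A), (7,A), (7,A). Counts: {'A': 3}. Majority class: A.

A


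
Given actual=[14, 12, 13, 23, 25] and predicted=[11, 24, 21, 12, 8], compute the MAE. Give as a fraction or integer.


MAE = (1/5) * (|14-11|=3 + |12-24|=12 + |13-21|=8 + |23-12|=11 + |25-8|=17). Sum = 51. MAE = 51/5.

51/5


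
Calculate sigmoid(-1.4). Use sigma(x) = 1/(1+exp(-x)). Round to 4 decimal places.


sigma(-1.4) = 1/(1+e^(1.4)) = 1/(1+4.055200) = 1/5.055200 = 0.1978.

0.1978


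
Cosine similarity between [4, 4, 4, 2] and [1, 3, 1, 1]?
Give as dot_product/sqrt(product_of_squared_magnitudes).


dot = 22. |a|^2 = 52, |b|^2 = 12. cos = 22/sqrt(624).

22/sqrt(624)


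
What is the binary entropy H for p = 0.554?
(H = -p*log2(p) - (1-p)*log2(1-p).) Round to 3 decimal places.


H = -0.554*log2(0.554) - 0.446*log2(0.446) = 0.992.

0.992


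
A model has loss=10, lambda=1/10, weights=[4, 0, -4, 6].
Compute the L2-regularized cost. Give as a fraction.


L2 sq norm = sum(w^2) = 68. J = 10 + 1/10 * 68 = 84/5.

84/5


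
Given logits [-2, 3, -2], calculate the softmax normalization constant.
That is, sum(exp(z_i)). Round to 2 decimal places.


Denom = e^-2=0.1353 + e^3=20.0855 + e^-2=0.1353. Sum = 20.3561, which rounds to 20.36.

20.36


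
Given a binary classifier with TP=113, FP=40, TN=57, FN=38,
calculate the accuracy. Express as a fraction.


Accuracy = (TP + TN) / (TP + TN + FP + FN) = (113 + 57) / 248 = 85/124.

85/124


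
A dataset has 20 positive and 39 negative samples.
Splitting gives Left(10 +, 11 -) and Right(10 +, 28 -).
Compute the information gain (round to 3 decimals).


H(parent) = 0.9238. H(left) = 0.9984, H(right) = 0.8315. Weighted = (21/59)*0.9984 + (38/59)*0.8315 = 0.8909. IG = 0.9238 - 0.8909 = 0.0329, which rounds to 0.033.

0.033


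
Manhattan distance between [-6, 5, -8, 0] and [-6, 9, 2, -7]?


d = sum of absolute differences: |-6--6|=0 + |5-9|=4 + |-8-2|=10 + |0--7|=7 = 21.

21


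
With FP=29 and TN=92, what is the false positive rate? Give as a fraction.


FPR = FP / (FP + TN) = 29 / 121 = 29/121.

29/121


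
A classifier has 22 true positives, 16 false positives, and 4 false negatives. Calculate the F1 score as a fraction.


Precision = 22/38 = 11/19. Recall = 22/26 = 11/13. F1 = 2*P*R/(P+R) = 11/16.

11/16


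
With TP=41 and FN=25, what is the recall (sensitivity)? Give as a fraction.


Recall = TP / (TP + FN) = 41 / 66 = 41/66.

41/66


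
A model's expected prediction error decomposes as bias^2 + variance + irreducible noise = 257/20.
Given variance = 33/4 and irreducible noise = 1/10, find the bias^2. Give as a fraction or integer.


Total error = bias^2 + variance + irreducible noise. So bias^2 = 257/20 - 33/4 - 1/10 = 9/2.

9/2


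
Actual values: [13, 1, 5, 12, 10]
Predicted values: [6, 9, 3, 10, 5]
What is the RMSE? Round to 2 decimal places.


MSE = 29.2000. RMSE = sqrt(29.2000) = 5.40.

5.40


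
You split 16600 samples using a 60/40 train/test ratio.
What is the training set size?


Test set = 16600 * 40% = 6640. Training set = 16600 - 6640 = 9960.

9960


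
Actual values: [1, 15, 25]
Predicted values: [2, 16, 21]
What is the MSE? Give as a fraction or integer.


MSE = (1/3) * ((1-2)^2=1 + (15-16)^2=1 + (25-21)^2=16). Sum = 18. MSE = 6.

6


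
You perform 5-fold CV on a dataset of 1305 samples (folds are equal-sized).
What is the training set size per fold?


Each validation fold has 1305/5 = 261 samples. Training set = 1305 - 261 = 1044.

1044


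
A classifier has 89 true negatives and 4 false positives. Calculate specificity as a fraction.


Specificity = TN / (TN + FP) = 89 / 93 = 89/93.

89/93


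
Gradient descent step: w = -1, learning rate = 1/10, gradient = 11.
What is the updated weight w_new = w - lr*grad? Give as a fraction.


w_new = -1 - 1/10 * 11 = -1 - 11/10 = -21/10.

-21/10


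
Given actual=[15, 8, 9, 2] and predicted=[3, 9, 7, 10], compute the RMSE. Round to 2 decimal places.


MSE = 53.2500. RMSE = sqrt(53.2500) = 7.30.

7.30


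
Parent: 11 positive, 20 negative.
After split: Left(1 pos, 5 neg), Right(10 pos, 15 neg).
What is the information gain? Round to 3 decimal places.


H(parent) = 0.9383. H(left) = 0.6500, H(right) = 0.9710. Weighted = (6/31)*0.6500 + (25/31)*0.9710 = 0.9089. IG = 0.9383 - 0.9089 = 0.0294, which rounds to 0.029.

0.029


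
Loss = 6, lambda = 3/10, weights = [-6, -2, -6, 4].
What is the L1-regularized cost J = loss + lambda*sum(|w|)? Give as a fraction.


L1 norm = sum(|w|) = 18. J = 6 + 3/10 * 18 = 57/5.

57/5


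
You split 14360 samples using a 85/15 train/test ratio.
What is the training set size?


Test set = 14360 * 15% = 2154. Training set = 14360 - 2154 = 12206.

12206


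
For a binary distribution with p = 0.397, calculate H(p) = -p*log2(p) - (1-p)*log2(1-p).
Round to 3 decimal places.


H = -0.397*log2(0.397) - 0.603*log2(0.603) = 0.969.

0.969


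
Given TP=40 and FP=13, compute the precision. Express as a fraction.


Precision = TP / (TP + FP) = 40 / 53 = 40/53.

40/53


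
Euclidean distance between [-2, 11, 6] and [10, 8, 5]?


d = sqrt(sum of squared differences). (-2-10)^2=144, (11-8)^2=9, (6-5)^2=1. Sum = 154.

sqrt(154)


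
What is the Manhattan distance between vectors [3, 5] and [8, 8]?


d = sum of absolute differences: |3-8|=5 + |5-8|=3 = 8.

8


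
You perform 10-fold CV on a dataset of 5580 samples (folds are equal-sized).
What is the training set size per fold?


Each validation fold has 5580/10 = 558 samples. Training set = 5580 - 558 = 5022.

5022


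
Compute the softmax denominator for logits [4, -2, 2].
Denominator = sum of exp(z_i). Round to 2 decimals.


Denom = e^4=54.5982 + e^-2=0.1353 + e^2=7.3891. Sum = 62.1226, which rounds to 62.12.

62.12


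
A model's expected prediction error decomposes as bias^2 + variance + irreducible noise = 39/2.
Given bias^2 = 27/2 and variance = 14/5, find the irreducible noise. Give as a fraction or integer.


Total error = bias^2 + variance + irreducible noise. So irreducible noise = 39/2 - 27/2 - 14/5 = 16/5.

16/5


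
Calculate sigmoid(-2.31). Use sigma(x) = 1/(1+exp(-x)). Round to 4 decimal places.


sigma(-2.31) = 1/(1+e^(2.31)) = 1/(1+10.074425) = 1/11.074425 = 0.0903.

0.0903


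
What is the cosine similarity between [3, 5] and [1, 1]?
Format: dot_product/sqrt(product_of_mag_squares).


dot = 8. |a|^2 = 34, |b|^2 = 2. cos = 8/sqrt(68).

8/sqrt(68)


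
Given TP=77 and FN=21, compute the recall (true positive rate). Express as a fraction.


Recall = TP / (TP + FN) = 77 / 98 = 11/14.

11/14


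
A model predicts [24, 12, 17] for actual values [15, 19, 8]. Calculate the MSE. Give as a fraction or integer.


MSE = (1/3) * ((15-24)^2=81 + (19-12)^2=49 + (8-17)^2=81). Sum = 211. MSE = 211/3.

211/3


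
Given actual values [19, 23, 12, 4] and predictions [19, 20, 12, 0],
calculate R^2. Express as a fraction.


Mean(y) = 29/2. SS_res = 25. SS_tot = 209. R^2 = 1 - 25/(209) = 184/209.

184/209


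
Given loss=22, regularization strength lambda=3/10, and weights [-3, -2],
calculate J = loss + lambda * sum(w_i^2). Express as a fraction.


L2 sq norm = sum(w^2) = 13. J = 22 + 3/10 * 13 = 259/10.

259/10


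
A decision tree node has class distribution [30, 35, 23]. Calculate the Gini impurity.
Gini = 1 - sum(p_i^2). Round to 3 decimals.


Total = 88. Proportions: 30/88, 35/88, 23/88. sum(p_i^2) = 0.3427. Gini = 1 - 0.3427 = 0.6573, which rounds to 0.657.

0.657
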